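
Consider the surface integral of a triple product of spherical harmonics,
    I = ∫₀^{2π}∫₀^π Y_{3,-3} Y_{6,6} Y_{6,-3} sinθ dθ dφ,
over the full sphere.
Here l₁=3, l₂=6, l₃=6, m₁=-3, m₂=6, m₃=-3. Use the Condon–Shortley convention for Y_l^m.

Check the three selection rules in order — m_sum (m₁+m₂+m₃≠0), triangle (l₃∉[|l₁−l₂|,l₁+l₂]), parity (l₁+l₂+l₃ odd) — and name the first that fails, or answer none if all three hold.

m₁+m₂+m₃ = -3 + 6 − 3 = 0  ✓
triangle: |3−6|=3 ≤ l₃=6 ≤ 3+6=9  ✓
parity: l₁+l₂+l₃ = 15 is odd  ✗

parity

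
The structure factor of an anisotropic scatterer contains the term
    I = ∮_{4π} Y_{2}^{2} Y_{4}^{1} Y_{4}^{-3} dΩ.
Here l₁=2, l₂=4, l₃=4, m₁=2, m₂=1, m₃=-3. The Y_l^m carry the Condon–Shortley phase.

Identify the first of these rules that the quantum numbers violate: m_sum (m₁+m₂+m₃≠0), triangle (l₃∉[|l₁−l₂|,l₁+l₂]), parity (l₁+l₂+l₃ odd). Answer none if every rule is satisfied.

Σmᵢ = 0  ✓
l₃∈[|l₁−l₂|,l₁+l₂]=[2,6], have l₃=4  ✓
Σlᵢ = 10 ⇒ even  ✓

none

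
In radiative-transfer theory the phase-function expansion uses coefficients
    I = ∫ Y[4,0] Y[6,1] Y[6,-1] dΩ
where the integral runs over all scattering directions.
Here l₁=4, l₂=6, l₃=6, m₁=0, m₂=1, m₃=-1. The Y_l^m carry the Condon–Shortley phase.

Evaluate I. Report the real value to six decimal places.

m-sum 0 ✓  L=16 even ✓  2≤6≤10 ✓
Π(2lᵢ+1) = 9×13×13 = 1521
triangle coeff Δ(4,6,6) = 1/15315300
Σ_t [0,4]: t=0:+1/829440 t=1:−1/25920 t=2:+1/9216 t=3:−1/25920 t=4:+1/829440 = 7/207360
(3j)²=28/2431 [(4 6 6; 0 0 0)], sign=+1
Σ_t [0,4]: t=0:+1/2903040 t=1:−1/51840 t=2:+1/11520 t=3:−1/20736 t=4:+1/414720 = 1/45360
(3j)²=1024/153153 [(4 6 6; 0 1 -1)], sign=-1
⇒ 4πI² = 4096/34969
I = (-1)√(4096/34969/(4π)) = -0.09654581

-0.096546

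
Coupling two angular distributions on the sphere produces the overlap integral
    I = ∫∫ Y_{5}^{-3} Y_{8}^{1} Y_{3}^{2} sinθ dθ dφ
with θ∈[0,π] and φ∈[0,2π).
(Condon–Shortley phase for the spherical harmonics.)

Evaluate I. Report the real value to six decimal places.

m-sum 0 ✓  L=16 even ✓  3≤3≤13 ✓
Π(2lᵢ+1) = 11×17×7 = 1309
triangle coeff Δ(5,8,3) = 1/136136
Σ_t [5,5]: t=5:−1/518400 = -1/518400
(3j)²=56/2431 [(5 8 3; 0 0 0)], sign=+1
Σ_t [8,8]: t=8:+1/9676800 = 1/9676800
(3j)²=27/19448 [(5 8 3; -3 1 2)], sign=-1
⇒ 4πI² = 1323/31603
I = (-1)√(1323/31603/(4π)) = -0.05771794

-0.057718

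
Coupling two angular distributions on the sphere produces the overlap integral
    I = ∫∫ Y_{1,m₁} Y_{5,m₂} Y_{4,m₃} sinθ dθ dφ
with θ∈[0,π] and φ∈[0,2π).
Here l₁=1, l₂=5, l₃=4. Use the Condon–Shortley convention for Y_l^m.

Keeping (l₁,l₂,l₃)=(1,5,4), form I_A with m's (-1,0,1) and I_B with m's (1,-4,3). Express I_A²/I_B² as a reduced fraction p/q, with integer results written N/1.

l's match ⇒ only the (l;m) 3-j factors differ between A and B.
A: triangle coeff Δ(1,5,4) = 1/495; Σ_t [2,2]: t=2:+1/1440 = 1/1440; (3j)²=2/99 [(1 5 4; -1 0 1)], sign=-1
B: triangle coeff Δ(1,5,4) = 1/495; Σ_t [0,0]: t=0:+1/10080 = 1/10080; (3j)²=4/55 [(1 5 4; 1 -4 3)], sign=-1
I_A²/I_B² = (2/99)/(4/55) = 5/18

5/18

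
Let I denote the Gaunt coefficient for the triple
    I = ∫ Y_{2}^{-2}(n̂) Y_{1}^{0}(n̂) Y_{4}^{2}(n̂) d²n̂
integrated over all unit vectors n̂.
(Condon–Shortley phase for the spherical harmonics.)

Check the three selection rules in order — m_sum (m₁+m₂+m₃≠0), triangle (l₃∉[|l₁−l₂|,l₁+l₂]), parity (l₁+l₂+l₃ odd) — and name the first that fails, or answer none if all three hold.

triangle

Σmᵢ = 0  ✓
l₃∈[|l₁−l₂|,l₁+l₂]=[1,3], have l₃=4  ✗
Σlᵢ = 7 ⇒ odd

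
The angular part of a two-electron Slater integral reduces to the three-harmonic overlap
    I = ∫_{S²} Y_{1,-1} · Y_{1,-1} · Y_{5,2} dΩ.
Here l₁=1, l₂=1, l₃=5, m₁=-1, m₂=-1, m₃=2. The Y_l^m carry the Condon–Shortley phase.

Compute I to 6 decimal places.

0.000000

|1−1|≤5≤1+1 violated ⇒ I = 0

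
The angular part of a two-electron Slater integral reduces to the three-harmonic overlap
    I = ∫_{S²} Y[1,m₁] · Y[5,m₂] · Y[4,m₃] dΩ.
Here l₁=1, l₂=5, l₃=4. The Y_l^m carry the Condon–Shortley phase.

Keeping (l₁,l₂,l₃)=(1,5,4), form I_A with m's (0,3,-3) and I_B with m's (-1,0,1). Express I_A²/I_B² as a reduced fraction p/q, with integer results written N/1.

Shared (l₁,l₂,l₃)=(1,5,4): N and (l;000)² cancel in I_A²/I_B².
A: Δ = 2!·0!·8!/11! = 1/495; Racah Σ t=1..1: t=1:−1/5040 = -1/5040; ⇒ 3j(1 5 4; 0 3 -3)² = 16/495, sgn +1
B: Δ = 2!·0!·8!/11! = 1/495; Racah Σ t=2..2: t=2:+1/1440 = 1/1440; ⇒ 3j(1 5 4; -1 0 1)² = 2/99, sgn -1
I_A²/I_B² = (16/495)/(2/99) = 8/5

8/5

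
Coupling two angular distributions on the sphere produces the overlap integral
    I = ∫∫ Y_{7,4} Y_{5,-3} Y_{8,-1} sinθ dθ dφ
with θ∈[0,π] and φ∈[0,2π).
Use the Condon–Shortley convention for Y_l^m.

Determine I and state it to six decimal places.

-0.108028

m-sum 0 ✓  L=20 even ✓  2≤8≤12 ✓
Π(2lᵢ+1) = 15×11×17 = 2805
triangle coeff Δ(7,5,8) = 1/814773960
Σ_t [0,4]: t=0:+1/87091200 t=1:−1/4976640 t=2:+1/2073600 t=3:−1/4976640 t=4:+1/87091200 = 1/9676800
(3j)²=360/46189 [(7 5 8; 0 0 0)], sign=+1
Σ_t [0,2]: t=0:+1/34836480 t=1:−1/58060800 t=2:+1/1045094400 = 13/1045094400
(3j)²=13/1938 [(7 5 8; 4 -3 -1)], sign=-1
⇒ 4πI² = 900/6137
I = (-1)√(900/6137/(4π)) = -0.10802848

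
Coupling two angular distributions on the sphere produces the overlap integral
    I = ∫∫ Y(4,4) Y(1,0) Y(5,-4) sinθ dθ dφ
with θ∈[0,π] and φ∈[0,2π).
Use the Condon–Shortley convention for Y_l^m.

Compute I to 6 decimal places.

0.147319

Checks pass: Σm=0; 10 even; l₃=5∈[3,5].
(2·4+1)(2·1+1)(2·5+1) = 297
Δ: 0! 8! 2! / 11! → 1/495
sum: t=0:+1/576 = 1/576
3j²(4 1 5; 0 0 0) = Δ·Π!·Σ² = 5/99  (sign -1)
sum: t=0:+1/40320 = 1/40320
3j²(4 1 5; 4 0 -4) = Δ·Π!·Σ² = 1/55  (sign -1)
combine: 4πI² = 297·5/99·1/55 = 3/11
take √, sign +1: I = 0.14731920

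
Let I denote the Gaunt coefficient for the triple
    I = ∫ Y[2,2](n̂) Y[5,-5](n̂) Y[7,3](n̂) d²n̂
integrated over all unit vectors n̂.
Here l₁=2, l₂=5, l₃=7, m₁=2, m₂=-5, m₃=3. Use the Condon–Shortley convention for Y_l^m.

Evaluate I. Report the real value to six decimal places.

m-sum 0 ✓  L=14 even ✓  3≤7≤7 ✓
Π(2lᵢ+1) = 5×11×15 = 825
triangle coeff Δ(2,5,7) = 1/15015
Σ_t [0,0]: t=0:+1/57600 = 1/57600
(3j)²=21/715 [(2 5 7; 0 0 0)], sign=-1
Σ_t [0,0]: t=0:+1/87091200 = 1/87091200
(3j)²=1/15015 [(2 5 7; 2 -5 3)], sign=+1
⇒ 4πI² = 3/1859
I = (-1)√(3/1859/(4π)) = -0.01133225

-0.011332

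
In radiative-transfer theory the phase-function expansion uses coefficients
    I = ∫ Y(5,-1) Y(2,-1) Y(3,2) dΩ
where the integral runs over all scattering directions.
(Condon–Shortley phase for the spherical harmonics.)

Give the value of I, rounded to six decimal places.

Rules hold: Σm=0, L=10 even, 3≤3≤7.
N = 11·5·7 = 385
Δ = 4!·6!·0!/11! = 1/2310
Racah Σ t=2..2: t=2:+1/144 = 1/144
⇒ 3j(5 2 3; 0 0 0)² = 10/231, sgn -1
Racah Σ t=1..1: t=1:−1/720 = -1/720
⇒ 3j(5 2 3; -1 -1 2)² = 4/385, sgn +1
4πI² = N·(3j₀)²·(3jₘ)² = 40/231
I = -1·√(0.17316/4π) = -0.11738675

-0.117387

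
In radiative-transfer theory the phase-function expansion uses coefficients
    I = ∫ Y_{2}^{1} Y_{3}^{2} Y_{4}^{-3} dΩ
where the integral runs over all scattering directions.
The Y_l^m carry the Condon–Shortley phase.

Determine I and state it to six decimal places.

l₁+l₂+l₃=9 is odd: 3j(l;000)=0 ⇒ I=0

0.000000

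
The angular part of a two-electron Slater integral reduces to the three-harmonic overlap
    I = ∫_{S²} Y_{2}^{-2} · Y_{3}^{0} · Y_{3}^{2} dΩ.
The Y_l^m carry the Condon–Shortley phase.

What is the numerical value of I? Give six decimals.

-0.188063

Checks pass: Σm=0; 8 even; l₃=3∈[1,5].
(2·2+1)(2·3+1)(2·3+1) = 245
Δ: 2! 2! 4! / 9! → 1/3780
sum: t=0:+1/24 t=1:−1/4 t=2:+1/24 = -1/6
3j²(2 3 3; 0 0 0) = Δ·Π!·Σ² = 4/105  (sign +1)
sum: t=2:+1/24 = 1/24
3j²(2 3 3; -2 0 2) = Δ·Π!·Σ² = 1/21  (sign -1)
combine: 4πI² = 245·4/105·1/21 = 4/9
take √, sign -1: I = -0.18806319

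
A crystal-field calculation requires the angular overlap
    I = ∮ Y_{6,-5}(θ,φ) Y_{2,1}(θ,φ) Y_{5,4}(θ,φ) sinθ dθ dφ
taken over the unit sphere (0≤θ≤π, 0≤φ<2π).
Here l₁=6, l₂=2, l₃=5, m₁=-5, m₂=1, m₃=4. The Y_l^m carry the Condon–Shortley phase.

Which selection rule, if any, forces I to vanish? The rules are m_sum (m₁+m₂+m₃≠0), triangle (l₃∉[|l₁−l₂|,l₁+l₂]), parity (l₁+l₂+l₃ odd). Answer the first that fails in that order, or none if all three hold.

parity

azimuthal sum: -5 + 1 + 4 = 0  ✓
4 ≤ 5 ≤ 8 (triangle on l)  ✓
L = 6 + 2 + 5 = 13 (odd)  ✗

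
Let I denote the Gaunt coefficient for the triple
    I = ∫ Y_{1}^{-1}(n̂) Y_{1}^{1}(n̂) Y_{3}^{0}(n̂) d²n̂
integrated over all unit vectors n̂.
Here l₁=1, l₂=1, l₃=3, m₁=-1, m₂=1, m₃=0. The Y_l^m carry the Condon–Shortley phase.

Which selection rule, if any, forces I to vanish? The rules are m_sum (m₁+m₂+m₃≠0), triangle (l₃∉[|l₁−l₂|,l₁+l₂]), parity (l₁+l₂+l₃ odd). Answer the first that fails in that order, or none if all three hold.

m₁+m₂+m₃ = -1 + 1 + 0 = 0  ✓
triangle: |1−1|=0 ≤ l₃=3 ≤ 1+1=2  ✗
parity: l₁+l₂+l₃ = 5 is odd

triangle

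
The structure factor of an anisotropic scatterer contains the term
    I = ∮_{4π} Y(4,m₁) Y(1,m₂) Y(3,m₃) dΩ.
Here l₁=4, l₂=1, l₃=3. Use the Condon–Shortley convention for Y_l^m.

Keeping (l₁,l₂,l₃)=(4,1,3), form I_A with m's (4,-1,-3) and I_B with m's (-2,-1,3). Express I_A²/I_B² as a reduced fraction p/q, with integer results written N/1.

28/1

Same 4,1,3: normalisation and zero-m 3j drop out of the ratio.
A: Δ: 2! 6! 0! / 9! → 1/252; sum: t=0:+1/1440 = 1/1440; 3j²(4 1 3; 4 -1 -3) = Δ·Π!·Σ² = 1/9  (sign +1)
B: Δ: 2! 6! 0! / 9! → 1/252; sum: t=0:+1/1440 = 1/1440; 3j²(4 1 3; -2 -1 3) = Δ·Π!·Σ² = 1/252  (sign +1)
I_A²/I_B² = (1/9)/(1/252) = 28/1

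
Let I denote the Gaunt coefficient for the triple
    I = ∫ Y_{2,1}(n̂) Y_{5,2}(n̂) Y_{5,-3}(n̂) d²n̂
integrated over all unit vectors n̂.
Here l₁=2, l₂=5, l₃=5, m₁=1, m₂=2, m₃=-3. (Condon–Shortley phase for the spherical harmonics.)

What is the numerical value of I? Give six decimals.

-0.161739

m-sum 0 ✓  L=12 even ✓  3≤5≤7 ✓
Π(2lᵢ+1) = 5×11×11 = 605
triangle coeff Δ(2,5,5) = 1/38610
Σ_t [0,2]: t=0:+1/2880 t=1:−1/576 t=2:+1/2880 = -1/960
(3j)²=10/429 [(2 5 5; 0 0 0)], sign=+1
Σ_t [0,1]: t=0:+1/10080 t=1:−1/2880 = -1/4032
(3j)²=10/429 [(2 5 5; 1 2 -3)], sign=-1
⇒ 4πI² = 500/1521
I = (-1)√(500/1521/(4π)) = -0.16173926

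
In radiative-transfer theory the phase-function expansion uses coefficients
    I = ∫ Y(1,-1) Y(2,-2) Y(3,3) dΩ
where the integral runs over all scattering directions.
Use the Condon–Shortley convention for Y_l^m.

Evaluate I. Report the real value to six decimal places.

Rules hold: Σm=0, L=6 even, 1≤3≤3.
N = 3·5·7 = 105
Δ = 0!·2!·4!/7! = 1/105
Racah Σ t=0..0: t=0:+1/4 = 1/4
⇒ 3j(1 2 3; 0 0 0)² = 3/35, sgn -1
Racah Σ t=0..0: t=0:+1/48 = 1/48
⇒ 3j(1 2 3; -1 -2 3)² = 1/7, sgn +1
4πI² = N·(3j₀)²·(3jₘ)² = 9/7
I = -1·√(1.28571/4π) = -0.31986543

-0.319865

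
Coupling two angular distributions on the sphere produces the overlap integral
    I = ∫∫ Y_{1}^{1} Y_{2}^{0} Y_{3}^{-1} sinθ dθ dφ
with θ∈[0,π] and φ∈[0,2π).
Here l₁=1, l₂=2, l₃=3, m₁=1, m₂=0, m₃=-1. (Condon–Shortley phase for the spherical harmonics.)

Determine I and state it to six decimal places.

Rules hold: Σm=0, L=6 even, 1≤3≤3.
N = 3·5·7 = 105
Δ = 0!·2!·4!/7! = 1/105
Racah Σ t=0..0: t=0:+1/4 = 1/4
⇒ 3j(1 2 3; 0 0 0)² = 3/35, sgn -1
Racah Σ t=0..0: t=0:+1/8 = 1/8
⇒ 3j(1 2 3; 1 0 -1)² = 2/35, sgn +1
4πI² = N·(3j₀)²·(3jₘ)² = 18/35
I = -1·√(0.514286/4π) = -0.20230066

-0.202301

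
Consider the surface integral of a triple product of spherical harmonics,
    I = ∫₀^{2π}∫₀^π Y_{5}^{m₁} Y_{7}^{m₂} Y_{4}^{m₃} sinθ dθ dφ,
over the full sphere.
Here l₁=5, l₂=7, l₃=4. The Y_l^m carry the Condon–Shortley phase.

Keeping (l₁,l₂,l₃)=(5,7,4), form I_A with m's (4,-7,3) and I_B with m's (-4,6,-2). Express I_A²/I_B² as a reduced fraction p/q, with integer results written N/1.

49/4

Same 5,7,4: normalisation and zero-m 3j drop out of the ratio.
A: Δ: 8! 2! 6! / 17! → 1/6126120; sum: t=0:+1/29030400 = 1/29030400; 3j²(5 7 4; 4 -7 3) = Δ·Π!·Σ² = 21/680  (sign -1)
B: Δ: 8! 2! 6! / 17! → 1/6126120; sum: t=7:−1/7257600 t=8:+1/4838400 = 1/14515200; 3j²(5 7 4; -4 6 -2) = Δ·Π!·Σ² = 3/1190  (sign +1)
I_A²/I_B² = (21/680)/(3/1190) = 49/4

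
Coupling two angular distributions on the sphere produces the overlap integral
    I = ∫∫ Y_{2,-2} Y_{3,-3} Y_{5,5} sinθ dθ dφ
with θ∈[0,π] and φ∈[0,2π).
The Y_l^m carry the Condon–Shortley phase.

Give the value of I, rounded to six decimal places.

Checks pass: Σm=0; 10 even; l₃=5∈[1,5].
(2·2+1)(2·3+1)(2·5+1) = 385
Δ: 0! 4! 6! / 11! → 1/2310
sum: t=0:+1/144 = 1/144
3j²(2 3 5; 0 0 0) = Δ·Π!·Σ² = 10/231  (sign -1)
sum: t=0:+1/17280 = 1/17280
3j²(2 3 5; -2 -3 5) = Δ·Π!·Σ² = 1/11  (sign +1)
combine: 4πI² = 385·10/231·1/11 = 50/33
take √, sign -1: I = -0.34723469

-0.347235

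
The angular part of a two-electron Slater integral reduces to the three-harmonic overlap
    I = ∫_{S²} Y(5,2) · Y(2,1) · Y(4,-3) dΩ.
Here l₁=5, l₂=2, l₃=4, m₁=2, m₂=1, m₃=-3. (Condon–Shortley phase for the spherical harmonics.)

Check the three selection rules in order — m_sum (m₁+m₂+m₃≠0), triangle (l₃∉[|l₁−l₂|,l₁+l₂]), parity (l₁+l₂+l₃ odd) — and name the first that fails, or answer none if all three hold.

parity

m₁+m₂+m₃ = 2 + 1 − 3 = 0  ✓
triangle: |5−2|=3 ≤ l₃=4 ≤ 5+2=7  ✓
parity: l₁+l₂+l₃ = 11 is odd  ✗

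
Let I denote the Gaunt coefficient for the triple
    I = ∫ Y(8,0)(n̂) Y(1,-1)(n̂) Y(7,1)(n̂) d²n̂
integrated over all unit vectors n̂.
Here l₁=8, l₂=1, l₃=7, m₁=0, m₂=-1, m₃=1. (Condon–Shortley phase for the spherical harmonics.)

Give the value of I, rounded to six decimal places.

Checks pass: Σm=0; 16 even; l₃=7∈[7,9].
(2·8+1)(2·1+1)(2·7+1) = 765
Δ: 2! 14! 0! / 17! → 1/2040
sum: t=1:−1/25401600 = -1/25401600
3j²(8 1 7; 0 0 0) = Δ·Π!·Σ² = 8/255  (sign +1)
sum: t=0:+1/58060800 = 1/58060800
3j²(8 1 7; 0 -1 1) = Δ·Π!·Σ² = 7/510  (sign +1)
combine: 4πI² = 765·8/255·7/510 = 28/85
take √, sign +1: I = 0.16190663

0.161907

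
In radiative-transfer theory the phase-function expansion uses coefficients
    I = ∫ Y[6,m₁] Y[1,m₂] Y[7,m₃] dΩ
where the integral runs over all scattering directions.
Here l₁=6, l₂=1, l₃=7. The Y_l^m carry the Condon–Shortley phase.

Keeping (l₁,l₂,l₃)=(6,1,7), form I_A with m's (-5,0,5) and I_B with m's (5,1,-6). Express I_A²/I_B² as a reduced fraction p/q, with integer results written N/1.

4/13

l's match ⇒ only the (l;m) 3-j factors differ between A and B.
A: triangle coeff Δ(6,1,7) = 1/1365; Σ_t [0,0]: t=0:+1/39916800 = 1/39916800; (3j)²=8/455 [(6 1 7; -5 0 5)], sign=+1
B: triangle coeff Δ(6,1,7) = 1/1365; Σ_t [0,0]: t=0:+1/79833600 = 1/79833600; (3j)²=2/35 [(6 1 7; 5 1 -6)], sign=-1
I_A²/I_B² = (8/455)/(2/35) = 4/13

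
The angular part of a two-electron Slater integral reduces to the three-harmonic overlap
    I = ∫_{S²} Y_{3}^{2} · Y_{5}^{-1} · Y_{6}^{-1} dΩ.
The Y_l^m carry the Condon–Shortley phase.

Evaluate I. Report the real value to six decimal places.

Checks pass: Σm=0; 14 even; l₃=6∈[2,8].
(2·3+1)(2·5+1)(2·6+1) = 1001
Δ: 2! 4! 8! / 15! → 1/675675
sum: t=0:+1/8640 t=1:−1/2304 t=2:+1/8640 = -7/34560
3j²(3 5 6; 0 0 0) = Δ·Π!·Σ² = 7/429  (sign -1)
sum: t=0:+1/6912 t=1:−1/17280 = 1/11520
3j²(3 5 6; 2 -1 -1) = Δ·Π!·Σ² = 2/143  (sign -1)
combine: 4πI² = 1001·7/429·2/143 = 98/429
take √, sign +1: I = 0.13482780

0.134828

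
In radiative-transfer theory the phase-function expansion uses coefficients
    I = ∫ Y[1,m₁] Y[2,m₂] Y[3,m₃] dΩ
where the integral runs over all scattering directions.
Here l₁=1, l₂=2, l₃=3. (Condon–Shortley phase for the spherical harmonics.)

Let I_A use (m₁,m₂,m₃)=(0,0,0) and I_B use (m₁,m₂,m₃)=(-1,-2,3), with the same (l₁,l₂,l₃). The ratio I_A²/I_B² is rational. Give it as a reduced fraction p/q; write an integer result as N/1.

Same 1,2,3: normalisation and zero-m 3j drop out of the ratio.
A: Δ: 0! 2! 4! / 7! → 1/105; sum: t=0:+1/4 = 1/4; 3j²(1 2 3; 0 0 0) = Δ·Π!·Σ² = 3/35  (sign -1)
B: Δ: 0! 2! 4! / 7! → 1/105; sum: t=0:+1/48 = 1/48; 3j²(1 2 3; -1 -2 3) = Δ·Π!·Σ² = 1/7  (sign +1)
I_A²/I_B² = (3/35)/(1/7) = 3/5

3/5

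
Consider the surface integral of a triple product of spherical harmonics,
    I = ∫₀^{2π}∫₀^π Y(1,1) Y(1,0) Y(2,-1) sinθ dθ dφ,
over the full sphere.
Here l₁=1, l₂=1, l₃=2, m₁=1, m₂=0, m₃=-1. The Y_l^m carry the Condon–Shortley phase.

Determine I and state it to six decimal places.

Checks pass: Σm=0; 4 even; l₃=2∈[0,2].
(2·1+1)(2·1+1)(2·2+1) = 45
Δ: 0! 2! 2! / 5! → 1/30
sum: t=0:+1/1 = 1/1
3j²(1 1 2; 0 0 0) = Δ·Π!·Σ² = 2/15  (sign +1)
sum: t=0:+1/2 = 1/2
3j²(1 1 2; 1 0 -1) = Δ·Π!·Σ² = 1/10  (sign -1)
combine: 4πI² = 45·2/15·1/10 = 3/5
take √, sign -1: I = -0.21850969

-0.218510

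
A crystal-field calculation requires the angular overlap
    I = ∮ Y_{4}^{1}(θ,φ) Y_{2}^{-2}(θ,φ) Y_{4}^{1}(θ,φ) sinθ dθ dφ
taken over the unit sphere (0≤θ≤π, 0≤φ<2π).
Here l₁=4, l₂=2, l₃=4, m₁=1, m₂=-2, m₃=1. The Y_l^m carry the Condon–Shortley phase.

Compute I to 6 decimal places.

0.200662

Checks pass: Σm=0; 10 even; l₃=4∈[2,6].
(2·4+1)(2·2+1)(2·4+1) = 405
Δ: 2! 6! 2! / 11! → 1/13860
sum: t=0:+1/192 t=1:−1/36 t=2:+1/192 = -5/288
3j²(4 2 4; 0 0 0) = Δ·Π!·Σ² = 20/693  (sign -1)
sum: t=0:+1/144 = 1/144
3j²(4 2 4; 1 -2 1) = Δ·Π!·Σ² = 10/231  (sign -1)
combine: 4πI² = 405·20/693·10/231 = 3000/5929
take √, sign +1: I = 0.20066192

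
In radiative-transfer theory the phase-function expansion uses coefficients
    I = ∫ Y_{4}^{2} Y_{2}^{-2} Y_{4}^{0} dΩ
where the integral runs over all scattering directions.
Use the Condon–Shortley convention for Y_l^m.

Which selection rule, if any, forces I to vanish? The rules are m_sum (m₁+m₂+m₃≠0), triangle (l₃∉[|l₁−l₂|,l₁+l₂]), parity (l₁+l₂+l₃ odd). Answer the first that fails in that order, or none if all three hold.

none

m₁+m₂+m₃ = 2 − 2 + 0 = 0  ✓
triangle: |4−2|=2 ≤ l₃=4 ≤ 4+2=6  ✓
parity: l₁+l₂+l₃ = 10 is even  ✓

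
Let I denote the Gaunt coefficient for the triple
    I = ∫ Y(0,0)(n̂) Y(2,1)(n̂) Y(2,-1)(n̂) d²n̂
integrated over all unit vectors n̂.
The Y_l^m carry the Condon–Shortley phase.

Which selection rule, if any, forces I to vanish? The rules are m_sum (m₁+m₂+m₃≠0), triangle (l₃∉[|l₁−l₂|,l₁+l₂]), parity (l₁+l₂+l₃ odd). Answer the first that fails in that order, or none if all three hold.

none

azimuthal sum: 0 + 1 − 1 = 0  ✓
2 ≤ 2 ≤ 2 (triangle on l)  ✓
L = 0 + 2 + 2 = 4 (even)  ✓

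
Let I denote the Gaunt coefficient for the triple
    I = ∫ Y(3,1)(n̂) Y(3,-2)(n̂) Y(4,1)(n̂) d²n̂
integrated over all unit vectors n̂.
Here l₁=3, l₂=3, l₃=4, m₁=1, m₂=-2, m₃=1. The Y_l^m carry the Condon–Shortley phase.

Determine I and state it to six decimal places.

m-sum 0 ✓  L=10 even ✓  0≤4≤6 ✓
Π(2lᵢ+1) = 7×7×9 = 441
triangle coeff Δ(3,3,4) = 1/34650
Σ_t [0,2]: t=0:+1/72 t=1:−1/16 t=2:+1/72 = -5/144
(3j)²=2/77 [(3 3 4; 0 0 0)], sign=-1
Σ_t [0,1]: t=0:+1/48 t=1:−1/144 = 1/72
(3j)²=16/693 [(3 3 4; 1 -2 1)], sign=-1
⇒ 4πI² = 32/121
I = (+1)√(32/121/(4π)) = 0.14506992

0.145070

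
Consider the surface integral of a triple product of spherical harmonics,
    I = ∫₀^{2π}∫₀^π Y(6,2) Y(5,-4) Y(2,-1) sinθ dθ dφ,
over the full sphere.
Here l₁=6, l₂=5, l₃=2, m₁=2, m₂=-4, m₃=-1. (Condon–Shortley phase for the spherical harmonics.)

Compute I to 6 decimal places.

Σmᵢ = -3 ≠ 0, so the φ-integral vanishes; I = 0

0.000000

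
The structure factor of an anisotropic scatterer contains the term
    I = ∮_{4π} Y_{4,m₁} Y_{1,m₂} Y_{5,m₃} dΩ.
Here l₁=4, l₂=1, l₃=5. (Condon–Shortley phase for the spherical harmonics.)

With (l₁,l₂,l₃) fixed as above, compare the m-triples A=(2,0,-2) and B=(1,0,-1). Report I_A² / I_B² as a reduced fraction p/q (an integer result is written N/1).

Shared (l₁,l₂,l₃)=(4,1,5): N and (l;000)² cancel in I_A²/I_B².
A: Δ = 0!·8!·2!/11! = 1/495; Racah Σ t=0..0: t=0:+1/1440 = 1/1440; ⇒ 3j(4 1 5; 2 0 -2)² = 7/165, sgn -1
B: Δ = 0!·8!·2!/11! = 1/495; Racah Σ t=0..0: t=0:+1/720 = 1/720; ⇒ 3j(4 1 5; 1 0 -1)² = 8/165, sgn +1
I_A²/I_B² = (7/165)/(8/165) = 7/8

7/8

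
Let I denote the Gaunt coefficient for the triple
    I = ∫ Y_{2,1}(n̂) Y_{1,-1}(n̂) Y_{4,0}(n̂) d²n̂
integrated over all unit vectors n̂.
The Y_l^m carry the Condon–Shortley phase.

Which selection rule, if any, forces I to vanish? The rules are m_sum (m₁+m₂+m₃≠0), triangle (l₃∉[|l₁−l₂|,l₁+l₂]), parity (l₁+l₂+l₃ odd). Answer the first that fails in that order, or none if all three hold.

Σmᵢ = 0  ✓
l₃∈[|l₁−l₂|,l₁+l₂]=[1,3], have l₃=4  ✗
Σlᵢ = 7 ⇒ odd

triangle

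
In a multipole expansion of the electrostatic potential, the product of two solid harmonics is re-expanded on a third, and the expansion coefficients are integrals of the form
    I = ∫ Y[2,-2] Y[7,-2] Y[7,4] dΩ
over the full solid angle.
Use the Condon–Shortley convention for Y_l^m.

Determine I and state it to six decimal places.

Rules hold: Σm=0, L=16 even, 5≤7≤9.
N = 5·15·15 = 1125
Δ = 2!·2!·12!/17! = 1/185640
Racah Σ t=0..2: t=0:+1/2419200 t=1:−1/518400 t=2:+1/2419200 = -1/907200
⇒ 3j(2 7 7; 0 0 0)² = 56/3315, sgn +1
Racah Σ t=2..2: t=2:+1/8709120 = 1/8709120
⇒ 3j(2 7 7; -2 -2 4)² = 55/3094, sgn -1
4πI² = N·(3j₀)²·(3jₘ)² = 16500/48841
I = -1·√(0.337831/4π) = -0.16396259

-0.163963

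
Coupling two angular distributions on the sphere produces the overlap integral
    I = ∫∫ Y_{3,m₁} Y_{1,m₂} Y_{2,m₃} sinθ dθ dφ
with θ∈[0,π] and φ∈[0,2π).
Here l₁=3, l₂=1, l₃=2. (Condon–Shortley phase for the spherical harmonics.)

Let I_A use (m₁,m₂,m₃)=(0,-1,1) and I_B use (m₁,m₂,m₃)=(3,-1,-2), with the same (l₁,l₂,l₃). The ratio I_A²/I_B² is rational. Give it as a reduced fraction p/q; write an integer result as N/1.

1/5

Shared (l₁,l₂,l₃)=(3,1,2): N and (l;000)² cancel in I_A²/I_B².
A: Δ = 2!·4!·0!/7! = 1/105; Racah Σ t=0..0: t=0:+1/12 = 1/12; ⇒ 3j(3 1 2; 0 -1 1)² = 1/35, sgn -1
B: Δ = 2!·4!·0!/7! = 1/105; Racah Σ t=0..0: t=0:+1/48 = 1/48; ⇒ 3j(3 1 2; 3 -1 -2)² = 1/7, sgn +1
I_A²/I_B² = (1/35)/(1/7) = 1/5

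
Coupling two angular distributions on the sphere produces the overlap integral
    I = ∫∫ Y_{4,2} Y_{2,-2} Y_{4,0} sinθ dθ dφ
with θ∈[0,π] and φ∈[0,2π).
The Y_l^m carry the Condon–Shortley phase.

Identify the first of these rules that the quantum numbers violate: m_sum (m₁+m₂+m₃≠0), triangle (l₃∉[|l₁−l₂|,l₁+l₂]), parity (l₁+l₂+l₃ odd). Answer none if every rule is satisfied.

Σmᵢ = 0  ✓
l₃∈[|l₁−l₂|,l₁+l₂]=[2,6], have l₃=4  ✓
Σlᵢ = 10 ⇒ even  ✓

none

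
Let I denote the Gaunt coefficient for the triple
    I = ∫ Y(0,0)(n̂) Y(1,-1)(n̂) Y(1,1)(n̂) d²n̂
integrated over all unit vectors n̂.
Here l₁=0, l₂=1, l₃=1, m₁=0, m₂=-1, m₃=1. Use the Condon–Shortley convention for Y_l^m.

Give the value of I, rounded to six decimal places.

-0.282095

m-sum 0 ✓  L=2 even ✓  1≤1≤1 ✓
Π(2lᵢ+1) = 1×3×3 = 9
triangle coeff Δ(0,1,1) = 1/3
Σ_t [0,0]: t=0:+1/1 = 1/1
(3j)²=1/3 [(0 1 1; 0 0 0)], sign=-1
Σ_t [0,0]: t=0:+1/2 = 1/2
(3j)²=1/3 [(0 1 1; 0 -1 1)], sign=+1
⇒ 4πI² = 1/1
I = (-1)√(1/1/(4π)) = -0.28209479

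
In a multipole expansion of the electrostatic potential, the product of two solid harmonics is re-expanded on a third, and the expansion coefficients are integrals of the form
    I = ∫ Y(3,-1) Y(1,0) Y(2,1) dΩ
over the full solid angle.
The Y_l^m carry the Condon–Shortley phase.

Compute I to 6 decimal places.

Checks pass: Σm=0; 6 even; l₃=2∈[2,4].
(2·3+1)(2·1+1)(2·2+1) = 105
Δ: 2! 4! 0! / 7! → 1/105
sum: t=1:−1/4 = -1/4
3j²(3 1 2; 0 0 0) = Δ·Π!·Σ² = 3/35  (sign -1)
sum: t=1:−1/6 = -1/6
3j²(3 1 2; -1 0 1) = Δ·Π!·Σ² = 8/105  (sign +1)
combine: 4πI² = 105·3/35·8/105 = 24/35
take √, sign -1: I = -0.23359668

-0.233597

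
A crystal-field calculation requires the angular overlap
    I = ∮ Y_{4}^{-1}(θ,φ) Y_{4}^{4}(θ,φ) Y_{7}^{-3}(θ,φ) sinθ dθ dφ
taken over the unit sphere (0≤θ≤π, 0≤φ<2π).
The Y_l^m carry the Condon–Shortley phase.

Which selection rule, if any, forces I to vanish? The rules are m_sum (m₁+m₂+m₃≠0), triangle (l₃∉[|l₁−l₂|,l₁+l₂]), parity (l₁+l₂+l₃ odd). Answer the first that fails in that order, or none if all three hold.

azimuthal sum: -1 + 4 − 3 = 0  ✓
0 ≤ 7 ≤ 8 (triangle on l)  ✓
L = 4 + 4 + 7 = 15 (odd)  ✗

parity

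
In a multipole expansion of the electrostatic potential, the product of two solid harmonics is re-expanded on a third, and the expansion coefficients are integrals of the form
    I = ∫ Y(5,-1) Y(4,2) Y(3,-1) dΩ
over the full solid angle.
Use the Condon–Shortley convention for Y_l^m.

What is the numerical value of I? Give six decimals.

Checks pass: Σm=0; 12 even; l₃=3∈[1,9].
(2·5+1)(2·4+1)(2·3+1) = 693
Δ: 6! 4! 2! / 13! → 1/180180
sum: t=2:+1/576 t=3:−1/144 t=4:+1/576 = -1/288
3j²(5 4 3; 0 0 0) = Δ·Π!·Σ² = 20/1001  (sign +1)
sum: t=4:+1/384 t=5:−1/720 t=6:+1/34560 = 43/34560
3j²(5 4 3; -1 2 -1) = Δ·Π!·Σ² = 1849/180180  (sign +1)
combine: 4πI² = 693·20/1001·1849/180180 = 1849/13013
take √, sign +1: I = 0.10633465

0.106335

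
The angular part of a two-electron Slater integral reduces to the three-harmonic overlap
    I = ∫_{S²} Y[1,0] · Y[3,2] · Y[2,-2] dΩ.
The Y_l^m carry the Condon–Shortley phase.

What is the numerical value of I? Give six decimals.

Rules hold: Σm=0, L=6 even, 2≤2≤4.
N = 3·7·5 = 105
Δ = 2!·0!·4!/7! = 1/105
Racah Σ t=1..1: t=1:−1/4 = -1/4
⇒ 3j(1 3 2; 0 0 0)² = 3/35, sgn -1
Racah Σ t=1..1: t=1:−1/24 = -1/24
⇒ 3j(1 3 2; 0 2 -2)² = 1/21, sgn -1
4πI² = N·(3j₀)²·(3jₘ)² = 3/7
I = +1·√(0.428571/4π) = 0.18467439

0.184674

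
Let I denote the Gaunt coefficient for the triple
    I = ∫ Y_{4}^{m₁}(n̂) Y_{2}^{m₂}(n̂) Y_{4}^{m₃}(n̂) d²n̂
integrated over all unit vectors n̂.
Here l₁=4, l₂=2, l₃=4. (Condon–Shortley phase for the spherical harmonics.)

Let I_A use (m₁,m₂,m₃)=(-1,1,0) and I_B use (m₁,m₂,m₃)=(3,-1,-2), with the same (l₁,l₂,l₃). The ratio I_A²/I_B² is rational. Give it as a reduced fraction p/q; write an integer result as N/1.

2/35

Same 4,2,4: normalisation and zero-m 3j drop out of the ratio.
A: Δ: 2! 6! 2! / 11! → 1/13860; sum: t=1:−1/96 t=2:+1/72 = 1/288; 3j²(4 2 4; -1 1 0) = Δ·Π!·Σ² = 1/462  (sign +1)
B: Δ: 2! 6! 2! / 11! → 1/13860; sum: t=0:+1/240 t=1:−1/1440 = 1/288; 3j²(4 2 4; 3 -1 -2) = Δ·Π!·Σ² = 5/132  (sign +1)
I_A²/I_B² = (1/462)/(5/132) = 2/35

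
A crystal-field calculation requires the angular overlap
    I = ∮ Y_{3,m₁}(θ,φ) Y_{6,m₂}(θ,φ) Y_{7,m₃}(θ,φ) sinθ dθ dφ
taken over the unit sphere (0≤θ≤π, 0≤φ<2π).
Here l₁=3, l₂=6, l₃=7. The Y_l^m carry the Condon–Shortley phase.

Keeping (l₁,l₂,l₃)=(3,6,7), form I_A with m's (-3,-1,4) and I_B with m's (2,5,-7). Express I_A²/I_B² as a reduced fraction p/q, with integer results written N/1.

l's match ⇒ only the (l;m) 3-j factors differ between A and B.
A: triangle coeff Δ(3,6,7) = 1/2042040; Σ_t [2,2]: t=2:+1/1451520 = 1/1451520; (3j)²=75/3094 [(3 6 7; -3 -1 4)], sign=-1
B: triangle coeff Δ(3,6,7) = 1/2042040; Σ_t [1,1]: t=1:−1/87091200 = -1/87091200; (3j)²=11/408 [(3 6 7; 2 5 -7)], sign=-1
I_A²/I_B² = (75/3094)/(11/408) = 900/1001

900/1001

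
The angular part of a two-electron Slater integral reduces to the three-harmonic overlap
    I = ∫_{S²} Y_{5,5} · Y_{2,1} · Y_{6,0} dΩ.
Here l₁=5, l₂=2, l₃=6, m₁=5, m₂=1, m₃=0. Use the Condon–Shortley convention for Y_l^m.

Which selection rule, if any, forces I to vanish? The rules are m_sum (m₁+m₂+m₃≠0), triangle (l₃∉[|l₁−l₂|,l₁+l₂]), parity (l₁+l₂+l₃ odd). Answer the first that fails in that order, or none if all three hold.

m_sum

azimuthal sum: 5 + 1 + 0 = 6  ✗
3 ≤ 6 ≤ 7 (triangle on l)
L = 5 + 2 + 6 = 13 (odd)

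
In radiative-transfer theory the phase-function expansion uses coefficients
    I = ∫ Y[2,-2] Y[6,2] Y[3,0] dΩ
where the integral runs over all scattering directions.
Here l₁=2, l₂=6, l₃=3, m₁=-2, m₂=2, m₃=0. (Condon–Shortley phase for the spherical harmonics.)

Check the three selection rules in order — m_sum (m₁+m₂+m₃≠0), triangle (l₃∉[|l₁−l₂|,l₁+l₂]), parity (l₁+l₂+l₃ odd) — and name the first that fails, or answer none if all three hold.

triangle

Σmᵢ = 0  ✓
l₃∈[|l₁−l₂|,l₁+l₂]=[4,8], have l₃=3  ✗
Σlᵢ = 11 ⇒ odd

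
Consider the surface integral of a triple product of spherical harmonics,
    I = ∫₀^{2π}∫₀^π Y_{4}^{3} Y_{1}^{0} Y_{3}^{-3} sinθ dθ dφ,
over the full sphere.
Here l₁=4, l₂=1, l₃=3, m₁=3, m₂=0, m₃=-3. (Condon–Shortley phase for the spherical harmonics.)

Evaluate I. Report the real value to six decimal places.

Rules hold: Σm=0, L=8 even, 3≤3≤5.
N = 9·3·7 = 189
Δ = 2!·6!·0!/9! = 1/252
Racah Σ t=1..1: t=1:−1/36 = -1/36
⇒ 3j(4 1 3; 0 0 0)² = 4/63, sgn +1
Racah Σ t=1..1: t=1:−1/720 = -1/720
⇒ 3j(4 1 3; 3 0 -3)² = 1/36, sgn -1
4πI² = N·(3j₀)²·(3jₘ)² = 1/3
I = -1·√(0.333333/4π) = -0.16286750

-0.162868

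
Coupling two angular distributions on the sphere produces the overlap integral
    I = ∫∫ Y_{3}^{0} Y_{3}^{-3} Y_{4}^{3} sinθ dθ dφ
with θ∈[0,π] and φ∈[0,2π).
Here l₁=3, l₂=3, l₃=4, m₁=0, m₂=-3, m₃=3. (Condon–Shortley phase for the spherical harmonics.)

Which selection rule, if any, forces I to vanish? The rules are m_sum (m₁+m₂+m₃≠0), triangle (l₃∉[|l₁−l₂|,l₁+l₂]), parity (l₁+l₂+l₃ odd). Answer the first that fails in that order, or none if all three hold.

azimuthal sum: 0 − 3 + 3 = 0  ✓
0 ≤ 4 ≤ 6 (triangle on l)  ✓
L = 3 + 3 + 4 = 10 (even)  ✓

none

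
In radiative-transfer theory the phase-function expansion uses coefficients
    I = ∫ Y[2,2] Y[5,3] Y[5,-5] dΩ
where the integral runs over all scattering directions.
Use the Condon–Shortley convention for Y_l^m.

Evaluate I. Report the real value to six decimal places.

m-sum 0 ✓  L=12 even ✓  3≤5≤7 ✓
Π(2lᵢ+1) = 5×11×11 = 605
triangle coeff Δ(2,5,5) = 1/38610
Σ_t [0,2]: t=0:+1/2880 t=1:−1/576 t=2:+1/2880 = -1/960
(3j)²=10/429 [(2 5 5; 0 0 0)], sign=+1
Σ_t [0,0]: t=0:+1/161280 = 1/161280
(3j)²=1/143 [(2 5 5; 2 3 -5)], sign=+1
⇒ 4πI² = 50/507
I = (+1)√(50/507/(4π)) = 0.08858824

0.088588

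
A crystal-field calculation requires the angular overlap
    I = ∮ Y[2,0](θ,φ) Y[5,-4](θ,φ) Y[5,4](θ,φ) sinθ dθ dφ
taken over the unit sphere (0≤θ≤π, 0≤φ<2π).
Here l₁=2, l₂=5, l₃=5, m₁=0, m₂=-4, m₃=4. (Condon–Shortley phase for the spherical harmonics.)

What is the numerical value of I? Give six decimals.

-0.097044

m-sum 0 ✓  L=12 even ✓  3≤5≤7 ✓
Π(2lᵢ+1) = 5×11×11 = 605
triangle coeff Δ(2,5,5) = 1/38610
Σ_t [0,2]: t=0:+1/2880 t=1:−1/576 t=2:+1/2880 = -1/960
(3j)²=10/429 [(2 5 5; 0 0 0)], sign=+1
Σ_t [0,1]: t=0:+1/20160 t=1:−1/40320 = 1/40320
(3j)²=6/715 [(2 5 5; 0 -4 4)], sign=-1
⇒ 4πI² = 20/169
I = (-1)√(20/169/(4π)) = -0.09704356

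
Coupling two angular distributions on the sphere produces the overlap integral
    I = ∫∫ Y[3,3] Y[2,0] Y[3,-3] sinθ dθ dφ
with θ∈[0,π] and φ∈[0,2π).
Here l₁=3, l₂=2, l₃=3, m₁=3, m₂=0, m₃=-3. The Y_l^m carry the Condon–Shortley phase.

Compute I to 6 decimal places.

0.210261

m-sum 0 ✓  L=8 even ✓  1≤3≤5 ✓
Π(2lᵢ+1) = 7×5×7 = 245
triangle coeff Δ(3,2,3) = 1/3780
Σ_t [0,2]: t=0:+1/24 t=1:−1/4 t=2:+1/24 = -1/6
(3j)²=4/105 [(3 2 3; 0 0 0)], sign=+1
Σ_t [0,0]: t=0:+1/96 = 1/96
(3j)²=5/84 [(3 2 3; 3 0 -3)], sign=+1
⇒ 4πI² = 5/9
I = (+1)√(5/9/(4π)) = 0.21026104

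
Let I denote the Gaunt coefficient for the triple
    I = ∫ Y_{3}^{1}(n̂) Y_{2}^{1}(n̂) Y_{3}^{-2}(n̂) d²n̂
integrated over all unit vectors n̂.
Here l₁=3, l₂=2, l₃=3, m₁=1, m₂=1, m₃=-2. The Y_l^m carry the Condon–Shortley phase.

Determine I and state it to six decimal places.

Rules hold: Σm=0, L=8 even, 1≤3≤5.
N = 7·5·7 = 245
Δ = 2!·4!·2!/9! = 1/3780
Racah Σ t=0..2: t=0:+1/24 t=1:−1/4 t=2:+1/24 = -1/6
⇒ 3j(3 2 3; 0 0 0)² = 4/105, sgn +1
Racah Σ t=1..2: t=1:−1/12 t=2:+1/48 = -1/16
⇒ 3j(3 2 3; 1 1 -2)² = 1/28, sgn +1
4πI² = N·(3j₀)²·(3jₘ)² = 1/3
I = +1·√(0.333333/4π) = 0.16286750

0.162868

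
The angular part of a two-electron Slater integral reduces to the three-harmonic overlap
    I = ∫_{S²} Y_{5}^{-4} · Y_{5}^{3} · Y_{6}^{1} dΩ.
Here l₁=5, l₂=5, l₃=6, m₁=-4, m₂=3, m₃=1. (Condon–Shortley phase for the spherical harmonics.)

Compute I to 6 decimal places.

Checks pass: Σm=0; 16 even; l₃=6∈[0,10].
(2·5+1)(2·5+1)(2·6+1) = 1573
Δ: 4! 6! 6! / 17! → 1/28588560
sum: t=0:+1/345600 t=1:−1/13824 t=2:+1/5184 t=3:−1/13824 t=4:+1/345600 = 7/129600
3j²(5 5 6; 0 0 0) = Δ·Π!·Σ² = 80/7293  (sign +1)
sum: t=3:−1/518400 t=4:+1/138240 = 11/2073600
3j²(5 5 6; -4 3 1) = Δ·Π!·Σ² = 77/4420  (sign -1)
combine: 4πI² = 1573·80/7293·77/4420 = 3388/11271
take √, sign -1: I = -0.15466268

-0.154663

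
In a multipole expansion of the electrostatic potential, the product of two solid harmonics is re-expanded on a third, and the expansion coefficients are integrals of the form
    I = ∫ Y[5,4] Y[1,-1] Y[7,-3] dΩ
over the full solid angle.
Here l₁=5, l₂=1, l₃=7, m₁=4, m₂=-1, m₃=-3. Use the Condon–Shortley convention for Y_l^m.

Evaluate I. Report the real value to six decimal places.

0.000000

triangle: need 4≤l₃≤6, have 7; I=0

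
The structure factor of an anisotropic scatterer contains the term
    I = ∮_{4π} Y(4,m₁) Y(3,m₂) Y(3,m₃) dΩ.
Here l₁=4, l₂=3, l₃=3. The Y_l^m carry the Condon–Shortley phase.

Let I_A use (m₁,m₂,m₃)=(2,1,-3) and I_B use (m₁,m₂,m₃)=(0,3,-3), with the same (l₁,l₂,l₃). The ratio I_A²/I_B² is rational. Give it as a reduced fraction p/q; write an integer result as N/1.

6/1

Shared (l₁,l₂,l₃)=(4,3,3): N and (l;000)² cancel in I_A²/I_B².
A: Δ = 4!·4!·2!/11! = 1/34650; Racah Σ t=2..2: t=2:+1/192 = 1/192; ⇒ 3j(4 3 3; 2 1 -3)² = 3/77, sgn +1
B: Δ = 4!·4!·2!/11! = 1/34650; Racah Σ t=4..4: t=4:+1/1152 = 1/1152; ⇒ 3j(4 3 3; 0 3 -3)² = 1/154, sgn +1
I_A²/I_B² = (3/77)/(1/154) = 6/1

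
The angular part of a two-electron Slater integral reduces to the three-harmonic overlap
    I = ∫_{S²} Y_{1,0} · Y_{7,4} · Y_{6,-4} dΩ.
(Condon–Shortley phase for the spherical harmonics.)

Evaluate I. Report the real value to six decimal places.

Checks pass: Σm=0; 14 even; l₃=6∈[6,8].
(2·1+1)(2·7+1)(2·6+1) = 585
Δ: 2! 0! 12! / 15! → 1/1365
sum: t=1:−1/518400 = -1/518400
3j²(1 7 6; 0 0 0) = Δ·Π!·Σ² = 7/195  (sign -1)
sum: t=1:−1/7257600 = -1/7257600
3j²(1 7 6; 0 4 -4) = Δ·Π!·Σ² = 11/455  (sign -1)
combine: 4πI² = 585·7/195·11/455 = 33/65
take √, sign +1: I = 0.20099968

0.201000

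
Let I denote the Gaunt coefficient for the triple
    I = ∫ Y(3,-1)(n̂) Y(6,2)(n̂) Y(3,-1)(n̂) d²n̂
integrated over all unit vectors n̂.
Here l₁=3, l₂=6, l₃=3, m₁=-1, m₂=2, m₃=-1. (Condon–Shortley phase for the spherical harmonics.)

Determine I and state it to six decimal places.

0.242943

m-sum 0 ✓  L=12 even ✓  3≤3≤9 ✓
Π(2lᵢ+1) = 7×13×7 = 637
triangle coeff Δ(3,6,3) = 1/12012
Σ_t [3,3]: t=3:−1/1296 = -1/1296
(3j)²=100/3003 [(3 6 3; 0 0 0)], sign=+1
Σ_t [4,4]: t=4:+1/2304 = 1/2304
(3j)²=5/143 [(3 6 3; -1 2 -1)], sign=+1
⇒ 4πI² = 3500/4719
I = (+1)√(3500/4719/(4π)) = 0.24294284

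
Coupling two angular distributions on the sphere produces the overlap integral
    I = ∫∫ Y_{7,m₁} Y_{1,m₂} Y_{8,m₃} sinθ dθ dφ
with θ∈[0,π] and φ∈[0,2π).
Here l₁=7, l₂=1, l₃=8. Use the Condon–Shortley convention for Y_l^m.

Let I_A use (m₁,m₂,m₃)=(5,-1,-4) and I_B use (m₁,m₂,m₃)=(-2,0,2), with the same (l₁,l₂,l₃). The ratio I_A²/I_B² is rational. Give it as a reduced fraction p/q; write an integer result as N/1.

1/10

l's match ⇒ only the (l;m) 3-j factors differ between A and B.
A: triangle coeff Δ(7,1,8) = 1/2040; Σ_t [0,0]: t=0:+1/1916006400 = 1/1916006400; (3j)²=1/340 [(7 1 8; 5 -1 -4)], sign=+1
B: triangle coeff Δ(7,1,8) = 1/2040; Σ_t [0,0]: t=0:+1/43545600 = 1/43545600; (3j)²=1/34 [(7 1 8; -2 0 2)], sign=+1
I_A²/I_B² = (1/340)/(1/34) = 1/10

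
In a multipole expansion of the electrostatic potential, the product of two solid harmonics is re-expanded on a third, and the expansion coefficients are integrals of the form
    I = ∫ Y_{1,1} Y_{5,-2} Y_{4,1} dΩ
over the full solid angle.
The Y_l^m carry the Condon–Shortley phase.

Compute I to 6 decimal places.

0.225034

Rules hold: Σm=0, L=10 even, 4≤4≤6.
N = 3·11·9 = 297
Δ = 2!·0!·8!/11! = 1/495
Racah Σ t=1..1: t=1:−1/576 = -1/576
⇒ 3j(1 5 4; 0 0 0)² = 5/99, sgn -1
Racah Σ t=0..0: t=0:+1/1440 = 1/1440
⇒ 3j(1 5 4; 1 -2 1)² = 7/165, sgn -1
4πI² = N·(3j₀)²·(3jₘ)² = 7/11
I = +1·√(0.636364/4π) = 0.22503380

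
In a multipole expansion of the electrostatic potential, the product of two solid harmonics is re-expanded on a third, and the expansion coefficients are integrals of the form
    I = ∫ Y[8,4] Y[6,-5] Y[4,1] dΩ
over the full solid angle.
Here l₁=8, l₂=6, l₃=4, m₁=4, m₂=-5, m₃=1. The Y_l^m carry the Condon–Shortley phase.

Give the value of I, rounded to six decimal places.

-0.161070

Rules hold: Σm=0, L=18 even, 2≤4≤14.
N = 17·13·9 = 1989
Δ = 10!·6!·2!/19! = 1/23279256
Racah Σ t=4..6: t=4:+1/1658880 t=5:−1/518400 t=6:+1/1658880 = -1/1382400
⇒ 3j(8 6 4; 0 0 0)² = 504/46189, sgn -1
Racah Σ t=0..1: t=0:+1/174182400 t=1:−1/26127360 = -17/522547200
⇒ 3j(8 6 4; 4 -5 1)² = 935/62244, sgn +1
4πI² = N·(3j₀)²·(3jₘ)² = 1530/4693
I = -1·√(0.326017/4π) = -0.16107031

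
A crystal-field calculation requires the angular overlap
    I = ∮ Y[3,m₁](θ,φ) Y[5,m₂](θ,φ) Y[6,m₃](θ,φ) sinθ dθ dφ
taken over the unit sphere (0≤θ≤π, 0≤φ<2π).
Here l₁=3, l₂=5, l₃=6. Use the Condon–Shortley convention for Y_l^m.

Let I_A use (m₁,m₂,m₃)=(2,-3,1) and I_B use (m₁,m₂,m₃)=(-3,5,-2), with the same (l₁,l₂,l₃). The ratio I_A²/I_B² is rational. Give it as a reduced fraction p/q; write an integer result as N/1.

64/3

l's match ⇒ only the (l;m) 3-j factors differ between A and B.
A: triangle coeff Δ(3,5,6) = 1/675675; Σ_t [0,1]: t=0:+1/17280 t=1:−1/120960 = 1/20160; (3j)²=64/3003 [(3 5 6; 2 -3 1)], sign=-1
B: triangle coeff Δ(3,5,6) = 1/675675; Σ_t [2,2]: t=2:+1/1935360 = 1/1935360; (3j)²=1/1001 [(3 5 6; -3 5 -2)], sign=+1
I_A²/I_B² = (64/3003)/(1/1001) = 64/3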